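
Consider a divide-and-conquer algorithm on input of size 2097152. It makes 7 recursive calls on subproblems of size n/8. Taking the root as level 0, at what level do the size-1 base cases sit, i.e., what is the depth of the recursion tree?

For divide and conquer with division factor 8:

Problem sizes at each level:
Level 0: 2097152
Level 1: 262144
Level 2: 32768
Level 3: 4096
Level 4: 512
Level 5: 64
Level 6: 8
Level 7: 1

The root is level 0 and the size-1 base case is level 7 (the tree spans levels 0 through 7, i.e. 8 levels counting the root), so the depth is the number of divisions: log_8(2097152) = 7

The recursion tree depth is log_8(2097152) = 7. At each level, the problem size is divided by 8, so it takes 7 divisions to reduce to a base case of size 1. The algorithm makes 7 recursive calls at each level.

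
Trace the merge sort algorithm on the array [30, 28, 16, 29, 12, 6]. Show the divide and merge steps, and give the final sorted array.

Merge sort trace:

Split: [30, 28, 16, 29, 12, 6] -> [30, 28, 16] and [29, 12, 6]
  Split: [30, 28, 16] -> [30] and [28, 16]
    Split: [28, 16] -> [28] and [16]
    Merge: [28] + [16] -> [16, 28]
  Merge: [30] + [16, 28] -> [16, 28, 30]
  Split: [29, 12, 6] -> [29] and [12, 6]
    Split: [12, 6] -> [12] and [6]
    Merge: [12] + [6] -> [6, 12]
  Merge: [29] + [6, 12] -> [6, 12, 29]
Merge: [16, 28, 30] + [6, 12, 29] -> [6, 12, 16, 28, 29, 30]

Final sorted array: [6, 12, 16, 28, 29, 30]

The merge sort proceeds by recursively splitting the array and merging sorted halves.
After all merges, the sorted array is [6, 12, 16, 28, 29, 30].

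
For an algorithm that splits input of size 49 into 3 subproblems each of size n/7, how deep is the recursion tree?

For divide and conquer with division factor 7:

Problem sizes at each level:
Level 0: 49
Level 1: 7
Level 2: 1

The root is level 0 and the size-1 base case is level 2 (the tree spans levels 0 through 2, i.e. 3 levels counting the root), so the depth is the number of divisions: log_7(49) = 2

The recursion tree depth is log_7(49) = 2. At each level, the problem size is divided by 7, so it takes 2 divisions to reduce to a base case of size 1. The algorithm makes 3 recursive calls at each level.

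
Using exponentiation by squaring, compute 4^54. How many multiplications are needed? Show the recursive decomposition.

Computing 4^54 by squaring (build up from 4^1; each line after the first costs one multiplication):

4^1 = 4
4^2 = (4^1)^2 = 4^2 = 16
4^3 = 4 * 4^2 = 4 * 16 = 64
4^6 = (4^3)^2 = 64^2 = 4096
4^12 = (4^6)^2 = 4096^2 = 16777216
4^13 = 4 * 4^12 = 4 * 16777216 = 67108864
4^26 = (4^13)^2 = 67108864^2 = 4503599627370496
4^27 = 4 * 4^26 = 4 * 4503599627370496 = 18014398509481984
4^54 = (4^27)^2 = 18014398509481984^2 = 324518553658426726783156020576256

Result: 324518553658426726783156020576256
Multiplications needed: 8 (8 lines after 4^1)

4^54 = 324518553658426726783156020576256. Using exponentiation by squaring, this requires 8 multiplications. The key idea: if the exponent is even, square the half-power; if odd, multiply by the base once.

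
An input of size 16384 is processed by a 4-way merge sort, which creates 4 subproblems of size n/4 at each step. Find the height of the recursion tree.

For divide and conquer with division factor 4:

Problem sizes at each level:
Level 0: 16384
Level 1: 4096
Level 2: 1024
Level 3: 256
Level 4: 64
Level 5: 16
Level 6: 4
Level 7: 1

The root is level 0 and the size-1 base case is level 7 (the tree spans levels 0 through 7, i.e. 8 levels counting the root), so the depth is the number of divisions: log_4(16384) = 7

The recursion tree depth is log_4(16384) = 7. At each level, the problem size is divided by 4, so it takes 7 divisions to reduce to a base case of size 1. The algorithm makes 4 recursive calls at each level.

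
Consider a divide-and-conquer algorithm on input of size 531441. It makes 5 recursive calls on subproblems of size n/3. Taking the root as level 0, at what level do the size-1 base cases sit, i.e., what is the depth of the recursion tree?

For divide and conquer with division factor 3:

Problem sizes at each level:
Level 0: 531441
Level 1: 177147
Level 2: 59049
Level 3: 19683
Level 4: 6561
Level 5: 2187
Level 6: 729
Level 7: 243
Level 8: 81
Level 9: 27
Level 10: 9
Level 11: 3
Level 12: 1

The root is level 0 and the size-1 base case is level 12 (the tree spans levels 0 through 12, i.e. 13 levels counting the root), so the depth is the number of divisions: log_3(531441) = 12

The recursion tree depth is log_3(531441) = 12. At each level, the problem size is divided by 3, so it takes 12 divisions to reduce to a base case of size 1. The algorithm makes 5 recursive calls at each level.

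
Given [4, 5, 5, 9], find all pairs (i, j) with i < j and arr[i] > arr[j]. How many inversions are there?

Finding inversions in [4, 5, 5, 9]:


Total inversions: 0

The array has 0 inversions. It is already sorted.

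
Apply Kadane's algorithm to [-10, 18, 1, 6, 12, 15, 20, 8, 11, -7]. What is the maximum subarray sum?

Using Kadane's algorithm on [-10, 18, 1, 6, 12, 15, 20, 8, 11, -7]:

Scanning through the array:
Position 1 (value 18): max_ending_here = 18, max_so_far = 18
Position 2 (value 1): max_ending_here = 19, max_so_far = 19
Position 3 (value 6): max_ending_here = 25, max_so_far = 25
Position 4 (value 12): max_ending_here = 37, max_so_far = 37
Position 5 (value 15): max_ending_here = 52, max_so_far = 52
Position 6 (value 20): max_ending_here = 72, max_so_far = 72
Position 7 (value 8): max_ending_here = 80, max_so_far = 80
Position 8 (value 11): max_ending_here = 91, max_so_far = 91
Position 9 (value -7): max_ending_here = 84, max_so_far = 91

Maximum subarray: [18, 1, 6, 12, 15, 20, 8, 11]
Maximum sum: 91

The maximum subarray is [18, 1, 6, 12, 15, 20, 8, 11] with sum 91. This subarray runs from index 1 to index 8.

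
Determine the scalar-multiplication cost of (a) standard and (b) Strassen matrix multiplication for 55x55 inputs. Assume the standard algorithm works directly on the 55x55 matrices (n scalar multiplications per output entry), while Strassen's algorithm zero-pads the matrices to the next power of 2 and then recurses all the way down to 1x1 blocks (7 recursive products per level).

Matrix multiplication for 55x55 matrices:

Strassen's algorithm requires power-of-2 dimensions. Pad 55x55 to 64x64 (next power of 2).

Standard algorithm: 55^3 = 166375 multiplications
Strassen's algorithm: 7^(log2(64)) = 7^6 = 117649 multiplications
Savings: 166375 - 117649 = 48726 multiplications

Standard: 166375 multiplications (55^3). Strassen: 117649 multiplications (7^6, after padding to 64x64). Strassen reduces 8 recursive multiplications to 7 at each level.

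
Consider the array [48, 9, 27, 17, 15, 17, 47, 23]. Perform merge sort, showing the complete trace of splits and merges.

Merge sort trace:

Split: [48, 9, 27, 17, 15, 17, 47, 23] -> [48, 9, 27, 17] and [15, 17, 47, 23]
  Split: [48, 9, 27, 17] -> [48, 9] and [27, 17]
    Split: [48, 9] -> [48] and [9]
    Merge: [48] + [9] -> [9, 48]
    Split: [27, 17] -> [27] and [17]
    Merge: [27] + [17] -> [17, 27]
  Merge: [9, 48] + [17, 27] -> [9, 17, 27, 48]
  Split: [15, 17, 47, 23] -> [15, 17] and [47, 23]
    Split: [15, 17] -> [15] and [17]
    Merge: [15] + [17] -> [15, 17]
    Split: [47, 23] -> [47] and [23]
    Merge: [47] + [23] -> [23, 47]
  Merge: [15, 17] + [23, 47] -> [15, 17, 23, 47]
Merge: [9, 17, 27, 48] + [15, 17, 23, 47] -> [9, 15, 17, 17, 23, 27, 47, 48]

Final sorted array: [9, 15, 17, 17, 23, 27, 47, 48]

The merge sort proceeds by recursively splitting the array and merging sorted halves.
After all merges, the sorted array is [9, 15, 17, 17, 23, 27, 47, 48].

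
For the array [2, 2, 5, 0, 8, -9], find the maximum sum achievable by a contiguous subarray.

Using Kadane's algorithm on [2, 2, 5, 0, 8, -9]:

Scanning through the array:
Position 1 (value 2): max_ending_here = 4, max_so_far = 4
Position 2 (value 5): max_ending_here = 9, max_so_far = 9
Position 3 (value 0): max_ending_here = 9, max_so_far = 9
Position 4 (value 8): max_ending_here = 17, max_so_far = 17
Position 5 (value -9): max_ending_here = 8, max_so_far = 17

Maximum subarray: [2, 2, 5, 0, 8]
Maximum sum: 17

The maximum subarray is [2, 2, 5, 0, 8] with sum 17. This subarray runs from index 0 to index 4.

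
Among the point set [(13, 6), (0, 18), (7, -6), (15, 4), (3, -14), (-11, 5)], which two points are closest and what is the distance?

Computing all pairwise distances among 6 points:

d((13, 6), (0, 18)) = 17.6918
d((13, 6), (7, -6)) = 13.4164
d((13, 6), (15, 4)) = 2.8284 <-- minimum
d((13, 6), (3, -14)) = 22.3607
d((13, 6), (-11, 5)) = 24.0208
d((0, 18), (7, -6)) = 25.0
d((0, 18), (15, 4)) = 20.5183
d((0, 18), (3, -14)) = 32.1403
d((0, 18), (-11, 5)) = 17.0294
d((7, -6), (15, 4)) = 12.8062
d((7, -6), (3, -14)) = 8.9443
d((7, -6), (-11, 5)) = 21.095
d((15, 4), (3, -14)) = 21.6333
d((15, 4), (-11, 5)) = 26.0192
d((3, -14), (-11, 5)) = 23.6008

Closest pair: (13, 6) and (15, 4) with distance 2.8284

The closest pair is (13, 6) and (15, 4) with Euclidean distance 2.8284. For 6 points, brute-force pairwise comparison is shown above. For large n, the divide-and-conquer algorithm (sort by x, recurse on halves, check the dividing strip) achieves O(n log n).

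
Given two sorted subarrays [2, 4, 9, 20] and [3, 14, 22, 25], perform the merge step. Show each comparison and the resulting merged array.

Merging process:

Compare 2 vs 3: take 2 from left. Merged: [2]
Compare 4 vs 3: take 3 from right. Merged: [2, 3]
Compare 4 vs 14: take 4 from left. Merged: [2, 3, 4]
Compare 9 vs 14: take 9 from left. Merged: [2, 3, 4, 9]
Compare 20 vs 14: take 14 from right. Merged: [2, 3, 4, 9, 14]
Compare 20 vs 22: take 20 from left. Merged: [2, 3, 4, 9, 14, 20]
Append remaining from right: [22, 25]. Merged: [2, 3, 4, 9, 14, 20, 22, 25]

Final merged array: [2, 3, 4, 9, 14, 20, 22, 25]
Total comparisons: 6

The merged array is [2, 3, 4, 9, 14, 20, 22, 25], requiring 6 comparisons. The merge step runs in O(n) time where n is the total number of elements.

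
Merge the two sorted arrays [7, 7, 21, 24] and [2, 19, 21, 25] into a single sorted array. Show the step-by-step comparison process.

Merging process:

Compare 7 vs 2: take 2 from right. Merged: [2]
Compare 7 vs 19: take 7 from left. Merged: [2, 7]
Compare 7 vs 19: take 7 from left. Merged: [2, 7, 7]
Compare 21 vs 19: take 19 from right. Merged: [2, 7, 7, 19]
Compare 21 vs 21: take 21 from left. Merged: [2, 7, 7, 19, 21]
Compare 24 vs 21: take 21 from right. Merged: [2, 7, 7, 19, 21, 21]
Compare 24 vs 25: take 24 from left. Merged: [2, 7, 7, 19, 21, 21, 24]
Append remaining from right: [25]. Merged: [2, 7, 7, 19, 21, 21, 24, 25]

Final merged array: [2, 7, 7, 19, 21, 21, 24, 25]
Total comparisons: 7

The merged array is [2, 7, 7, 19, 21, 21, 24, 25], requiring 7 comparisons. The merge step runs in O(n) time where n is the total number of elements.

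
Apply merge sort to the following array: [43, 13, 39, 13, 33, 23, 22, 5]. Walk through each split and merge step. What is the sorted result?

Merge sort trace:

Split: [43, 13, 39, 13, 33, 23, 22, 5] -> [43, 13, 39, 13] and [33, 23, 22, 5]
  Split: [43, 13, 39, 13] -> [43, 13] and [39, 13]
    Split: [43, 13] -> [43] and [13]
    Merge: [43] + [13] -> [13, 43]
    Split: [39, 13] -> [39] and [13]
    Merge: [39] + [13] -> [13, 39]
  Merge: [13, 43] + [13, 39] -> [13, 13, 39, 43]
  Split: [33, 23, 22, 5] -> [33, 23] and [22, 5]
    Split: [33, 23] -> [33] and [23]
    Merge: [33] + [23] -> [23, 33]
    Split: [22, 5] -> [22] and [5]
    Merge: [22] + [5] -> [5, 22]
  Merge: [23, 33] + [5, 22] -> [5, 22, 23, 33]
Merge: [13, 13, 39, 43] + [5, 22, 23, 33] -> [5, 13, 13, 22, 23, 33, 39, 43]

Final sorted array: [5, 13, 13, 22, 23, 33, 39, 43]

The merge sort proceeds by recursively splitting the array and merging sorted halves.
After all merges, the sorted array is [5, 13, 13, 22, 23, 33, 39, 43].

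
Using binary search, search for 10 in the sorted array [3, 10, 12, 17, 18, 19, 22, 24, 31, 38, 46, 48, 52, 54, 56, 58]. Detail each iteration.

Binary search for 10 in [3, 10, 12, 17, 18, 19, 22, 24, 31, 38, 46, 48, 52, 54, 56, 58]:

lo=0, hi=15, mid=7, arr[mid]=24 -> 24 > 10, search left half
lo=0, hi=6, mid=3, arr[mid]=17 -> 17 > 10, search left half
lo=0, hi=2, mid=1, arr[mid]=10 -> Found target at index 1!

Binary search finds 10 at index 1 after 3 comparisons. The search repeatedly halves the search space by comparing with the middle element.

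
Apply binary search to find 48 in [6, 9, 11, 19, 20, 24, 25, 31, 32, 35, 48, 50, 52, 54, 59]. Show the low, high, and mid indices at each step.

Binary search for 48 in [6, 9, 11, 19, 20, 24, 25, 31, 32, 35, 48, 50, 52, 54, 59]:

lo=0, hi=14, mid=7, arr[mid]=31 -> 31 < 48, search right half
lo=8, hi=14, mid=11, arr[mid]=50 -> 50 > 48, search left half
lo=8, hi=10, mid=9, arr[mid]=35 -> 35 < 48, search right half
lo=10, hi=10, mid=10, arr[mid]=48 -> Found target at index 10!

Binary search finds 48 at index 10 after 4 comparisons. The search repeatedly halves the search space by comparing with the middle element.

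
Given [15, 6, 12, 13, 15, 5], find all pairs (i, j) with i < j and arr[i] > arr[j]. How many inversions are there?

Finding inversions in [15, 6, 12, 13, 15, 5]:

(0, 1): arr[0]=15 > arr[1]=6
(0, 2): arr[0]=15 > arr[2]=12
(0, 3): arr[0]=15 > arr[3]=13
(0, 5): arr[0]=15 > arr[5]=5
(1, 5): arr[1]=6 > arr[5]=5
(2, 5): arr[2]=12 > arr[5]=5
(3, 5): arr[3]=13 > arr[5]=5
(4, 5): arr[4]=15 > arr[5]=5

Total inversions: 8

The array has 8 inversion(s): (0,1), (0,2), (0,3), (0,5), (1,5), (2,5), (3,5), (4,5). Each pair (i,j) satisfies i < j and arr[i] > arr[j].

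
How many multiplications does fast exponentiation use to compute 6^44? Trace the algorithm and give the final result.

Computing 6^44 by squaring (build up from 6^1; each line after the first costs one multiplication):

6^1 = 6
6^2 = (6^1)^2 = 6^2 = 36
6^4 = (6^2)^2 = 36^2 = 1296
6^5 = 6 * 6^4 = 6 * 1296 = 7776
6^10 = (6^5)^2 = 7776^2 = 60466176
6^11 = 6 * 6^10 = 6 * 60466176 = 362797056
6^22 = (6^11)^2 = 362797056^2 = 131621703842267136
6^44 = (6^22)^2 = 131621703842267136^2 = 17324272922341479351919144385642496

Result: 17324272922341479351919144385642496
Multiplications needed: 7 (7 lines after 6^1)

6^44 = 17324272922341479351919144385642496. Using exponentiation by squaring, this requires 7 multiplications. The key idea: if the exponent is even, square the half-power; if odd, multiply by the base once.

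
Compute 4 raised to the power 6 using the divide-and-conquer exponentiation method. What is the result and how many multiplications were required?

Computing 4^6 by squaring (build up from 4^1; each line after the first costs one multiplication):

4^1 = 4
4^2 = (4^1)^2 = 4^2 = 16
4^3 = 4 * 4^2 = 4 * 16 = 64
4^6 = (4^3)^2 = 64^2 = 4096

Result: 4096
Multiplications needed: 3 (3 lines after 4^1)

4^6 = 4096. Using exponentiation by squaring, this requires 3 multiplications. The key idea: if the exponent is even, square the half-power; if odd, multiply by the base once.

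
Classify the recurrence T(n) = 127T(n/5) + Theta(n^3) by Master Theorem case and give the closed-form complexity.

Master Theorem for T(n) = 127T(n/5) + O(n^3):

a = 127, b = 5, c = 3
log_b(a) = log_5(127) = 3.0099

Case 1: c = 3 < log_5(127) = 3.0099
T(n) = O(n^(log_5 127))

For T(n) = 127T(n/5) + O(n^3): log_5(127) = 3.0099. This is Case 1 of the Master Theorem (c < log_b(a), work dominated by leaves), giving O(n^(log_5 127)).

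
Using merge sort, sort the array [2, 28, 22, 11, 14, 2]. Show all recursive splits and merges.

Merge sort trace:

Split: [2, 28, 22, 11, 14, 2] -> [2, 28, 22] and [11, 14, 2]
  Split: [2, 28, 22] -> [2] and [28, 22]
    Split: [28, 22] -> [28] and [22]
    Merge: [28] + [22] -> [22, 28]
  Merge: [2] + [22, 28] -> [2, 22, 28]
  Split: [11, 14, 2] -> [11] and [14, 2]
    Split: [14, 2] -> [14] and [2]
    Merge: [14] + [2] -> [2, 14]
  Merge: [11] + [2, 14] -> [2, 11, 14]
Merge: [2, 22, 28] + [2, 11, 14] -> [2, 2, 11, 14, 22, 28]

Final sorted array: [2, 2, 11, 14, 22, 28]

The merge sort proceeds by recursively splitting the array and merging sorted halves.
After all merges, the sorted array is [2, 2, 11, 14, 22, 28].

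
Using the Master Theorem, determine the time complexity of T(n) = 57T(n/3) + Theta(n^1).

Master Theorem for T(n) = 57T(n/3) + O(n^1):

a = 57, b = 3, c = 1
log_b(a) = log_3(57) = 3.6801

Case 1: c = 1 < log_3(57) = 3.6801
T(n) = O(n^(log_3 57))

For T(n) = 57T(n/3) + O(n^1): log_3(57) = 3.6801. This is Case 1 of the Master Theorem (c < log_b(a), work dominated by leaves), giving O(n^(log_3 57)).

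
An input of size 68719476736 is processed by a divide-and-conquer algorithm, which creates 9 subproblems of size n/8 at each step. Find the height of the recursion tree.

For divide and conquer with division factor 8:

Problem sizes at each level:
Level 0: 68719476736
Level 1: 8589934592
Level 2: 1073741824
Level 3: 134217728
Level 4: 16777216
Level 5: 2097152
Level 6: 262144
Level 7: 32768
Level 8: 4096
Level 9: 512
Level 10: 64
Level 11: 8
Level 12: 1

The root is level 0 and the size-1 base case is level 12 (the tree spans levels 0 through 12, i.e. 13 levels counting the root), so the depth is the number of divisions: log_8(68719476736) = 12

The recursion tree depth is log_8(68719476736) = 12. At each level, the problem size is divided by 8, so it takes 12 divisions to reduce to a base case of size 1. The algorithm makes 9 recursive calls at each level.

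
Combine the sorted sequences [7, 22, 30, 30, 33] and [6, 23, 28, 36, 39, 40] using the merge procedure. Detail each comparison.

Merging process:

Compare 7 vs 6: take 6 from right. Merged: [6]
Compare 7 vs 23: take 7 from left. Merged: [6, 7]
Compare 22 vs 23: take 22 from left. Merged: [6, 7, 22]
Compare 30 vs 23: take 23 from right. Merged: [6, 7, 22, 23]
Compare 30 vs 28: take 28 from right. Merged: [6, 7, 22, 23, 28]
Compare 30 vs 36: take 30 from left. Merged: [6, 7, 22, 23, 28, 30]
Compare 30 vs 36: take 30 from left. Merged: [6, 7, 22, 23, 28, 30, 30]
Compare 33 vs 36: take 33 from left. Merged: [6, 7, 22, 23, 28, 30, 30, 33]
Append remaining from right: [36, 39, 40]. Merged: [6, 7, 22, 23, 28, 30, 30, 33, 36, 39, 40]

Final merged array: [6, 7, 22, 23, 28, 30, 30, 33, 36, 39, 40]
Total comparisons: 8

The merged array is [6, 7, 22, 23, 28, 30, 30, 33, 36, 39, 40], requiring 8 comparisons. The merge step runs in O(n) time where n is the total number of elements.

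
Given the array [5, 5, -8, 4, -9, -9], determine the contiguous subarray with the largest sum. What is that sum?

Using Kadane's algorithm on [5, 5, -8, 4, -9, -9]:

Scanning through the array:
Position 1 (value 5): max_ending_here = 10, max_so_far = 10
Position 2 (value -8): max_ending_here = 2, max_so_far = 10
Position 3 (value 4): max_ending_here = 6, max_so_far = 10
Position 4 (value -9): max_ending_here = -3, max_so_far = 10
Position 5 (value -9): max_ending_here = -9, max_so_far = 10

Maximum subarray: [5, 5]
Maximum sum: 10

The maximum subarray is [5, 5] with sum 10. This subarray runs from index 0 to index 1.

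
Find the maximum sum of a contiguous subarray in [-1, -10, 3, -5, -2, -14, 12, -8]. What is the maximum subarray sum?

Using Kadane's algorithm on [-1, -10, 3, -5, -2, -14, 12, -8]:

Scanning through the array:
Position 1 (value -10): max_ending_here = -10, max_so_far = -1
Position 2 (value 3): max_ending_here = 3, max_so_far = 3
Position 3 (value -5): max_ending_here = -2, max_so_far = 3
Position 4 (value -2): max_ending_here = -2, max_so_far = 3
Position 5 (value -14): max_ending_here = -14, max_so_far = 3
Position 6 (value 12): max_ending_here = 12, max_so_far = 12
Position 7 (value -8): max_ending_here = 4, max_so_far = 12

Maximum subarray: [12]
Maximum sum: 12

The maximum subarray is [12] with sum 12. This subarray runs from index 6 to index 6.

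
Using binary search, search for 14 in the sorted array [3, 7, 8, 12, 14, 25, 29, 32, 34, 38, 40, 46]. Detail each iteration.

Binary search for 14 in [3, 7, 8, 12, 14, 25, 29, 32, 34, 38, 40, 46]:

lo=0, hi=11, mid=5, arr[mid]=25 -> 25 > 14, search left half
lo=0, hi=4, mid=2, arr[mid]=8 -> 8 < 14, search right half
lo=3, hi=4, mid=3, arr[mid]=12 -> 12 < 14, search right half
lo=4, hi=4, mid=4, arr[mid]=14 -> Found target at index 4!

Binary search finds 14 at index 4 after 4 comparisons. The search repeatedly halves the search space by comparing with the middle element.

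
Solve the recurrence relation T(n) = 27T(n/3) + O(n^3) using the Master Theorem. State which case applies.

Master Theorem for T(n) = 27T(n/3) + O(n^3):

a = 27, b = 3, c = 3
log_b(a) = log_3(27) = 3.0000

Case 2: c = 3 = log_3(27) = 3.0000
T(n) = O(n^3 log n) = O(n^3 log n)

For T(n) = 27T(n/3) + O(n^3): log_3(27) = 3.0000. This is Case 2 of the Master Theorem (c = log_b(a), equal work at all levels), giving O(n^3 log n).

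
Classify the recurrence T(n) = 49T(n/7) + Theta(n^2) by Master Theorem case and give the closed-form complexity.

Master Theorem for T(n) = 49T(n/7) + O(n^2):

a = 49, b = 7, c = 2
log_b(a) = log_7(49) = 2.0000

Case 2: c = 2 = log_7(49) = 2.0000
T(n) = O(n^2 log n) = O(n^2 log n)

For T(n) = 49T(n/7) + O(n^2): log_7(49) = 2.0000. This is Case 2 of the Master Theorem (c = log_b(a), equal work at all levels), giving O(n^2 log n).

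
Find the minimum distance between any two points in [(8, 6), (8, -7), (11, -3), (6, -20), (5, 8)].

Computing all pairwise distances among 5 points:

d((8, 6), (8, -7)) = 13.0
d((8, 6), (11, -3)) = 9.4868
d((8, 6), (6, -20)) = 26.0768
d((8, 6), (5, 8)) = 3.6056 <-- minimum
d((8, -7), (11, -3)) = 5.0
d((8, -7), (6, -20)) = 13.1529
d((8, -7), (5, 8)) = 15.2971
d((11, -3), (6, -20)) = 17.72
d((11, -3), (5, 8)) = 12.53
d((6, -20), (5, 8)) = 28.0179

Closest pair: (8, 6) and (5, 8) with distance 3.6056

The closest pair is (8, 6) and (5, 8) with Euclidean distance 3.6056. For 5 points, brute-force pairwise comparison is shown above. For large n, the divide-and-conquer algorithm (sort by x, recurse on halves, check the dividing strip) achieves O(n log n).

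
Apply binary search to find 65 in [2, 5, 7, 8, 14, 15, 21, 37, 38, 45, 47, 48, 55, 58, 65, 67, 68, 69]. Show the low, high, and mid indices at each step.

Binary search for 65 in [2, 5, 7, 8, 14, 15, 21, 37, 38, 45, 47, 48, 55, 58, 65, 67, 68, 69]:

lo=0, hi=17, mid=8, arr[mid]=38 -> 38 < 65, search right half
lo=9, hi=17, mid=13, arr[mid]=58 -> 58 < 65, search right half
lo=14, hi=17, mid=15, arr[mid]=67 -> 67 > 65, search left half
lo=14, hi=14, mid=14, arr[mid]=65 -> Found target at index 14!

Binary search finds 65 at index 14 after 4 comparisons. The search repeatedly halves the search space by comparing with the middle element.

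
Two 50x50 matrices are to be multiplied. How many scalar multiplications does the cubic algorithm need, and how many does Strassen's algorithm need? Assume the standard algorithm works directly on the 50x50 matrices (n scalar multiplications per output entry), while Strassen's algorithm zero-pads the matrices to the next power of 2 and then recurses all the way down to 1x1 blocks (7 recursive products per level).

Matrix multiplication for 50x50 matrices:

Strassen's algorithm requires power-of-2 dimensions. Pad 50x50 to 64x64 (next power of 2).

Standard algorithm: 50^3 = 125000 multiplications
Strassen's algorithm: 7^(log2(64)) = 7^6 = 117649 multiplications
Savings: 125000 - 117649 = 7351 multiplications

Standard: 125000 multiplications (50^3). Strassen: 117649 multiplications (7^6, after padding to 64x64). Strassen reduces 8 recursive multiplications to 7 at each level.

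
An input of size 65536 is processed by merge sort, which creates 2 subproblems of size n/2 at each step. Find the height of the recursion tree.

For divide and conquer with division factor 2:

Problem sizes at each level:
Level 0: 65536
Level 1: 32768
Level 2: 16384
Level 3: 8192
Level 4: 4096
Level 5: 2048
Level 6: 1024
Level 7: 512
Level 8: 256
Level 9: 128
Level 10: 64
Level 11: 32
Level 12: 16
Level 13: 8
Level 14: 4
Level 15: 2
Level 16: 1

The root is level 0 and the size-1 base case is level 16 (the tree spans levels 0 through 16, i.e. 17 levels counting the root), so the depth is the number of divisions: log_2(65536) = 16

The recursion tree depth is log_2(65536) = 16. At each level, the problem size is divided by 2, so it takes 16 divisions to reduce to a base case of size 1. The algorithm makes 2 recursive calls at each level.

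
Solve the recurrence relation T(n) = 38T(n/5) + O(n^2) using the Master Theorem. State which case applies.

Master Theorem for T(n) = 38T(n/5) + O(n^2):

a = 38, b = 5, c = 2
log_b(a) = log_5(38) = 2.2602

Case 1: c = 2 < log_5(38) = 2.2602
T(n) = O(n^(log_5 38))

For T(n) = 38T(n/5) + O(n^2): log_5(38) = 2.2602. This is Case 1 of the Master Theorem (c < log_b(a), work dominated by leaves), giving O(n^(log_5 38)).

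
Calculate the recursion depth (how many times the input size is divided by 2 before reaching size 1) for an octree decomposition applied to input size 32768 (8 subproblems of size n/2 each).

For divide and conquer with division factor 2:

Problem sizes at each level:
Level 0: 32768
Level 1: 16384
Level 2: 8192
Level 3: 4096
Level 4: 2048
Level 5: 1024
Level 6: 512
Level 7: 256
Level 8: 128
Level 9: 64
Level 10: 32
Level 11: 16
Level 12: 8
Level 13: 4
Level 14: 2
Level 15: 1

The root is level 0 and the size-1 base case is level 15 (the tree spans levels 0 through 15, i.e. 16 levels counting the root), so the depth is the number of divisions: log_2(32768) = 15

The recursion tree depth is log_2(32768) = 15. At each level, the problem size is divided by 2, so it takes 15 divisions to reduce to a base case of size 1. The algorithm makes 8 recursive calls at each level.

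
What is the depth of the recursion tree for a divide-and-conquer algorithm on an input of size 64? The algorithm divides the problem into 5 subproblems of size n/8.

For divide and conquer with division factor 8:

Problem sizes at each level:
Level 0: 64
Level 1: 8
Level 2: 1

The root is level 0 and the size-1 base case is level 2 (the tree spans levels 0 through 2, i.e. 3 levels counting the root), so the depth is the number of divisions: log_8(64) = 2

The recursion tree depth is log_8(64) = 2. At each level, the problem size is divided by 8, so it takes 2 divisions to reduce to a base case of size 1. The algorithm makes 5 recursive calls at each level.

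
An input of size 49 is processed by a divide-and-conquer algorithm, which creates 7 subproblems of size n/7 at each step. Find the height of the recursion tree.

For divide and conquer with division factor 7:

Problem sizes at each level:
Level 0: 49
Level 1: 7
Level 2: 1

The root is level 0 and the size-1 base case is level 2 (the tree spans levels 0 through 2, i.e. 3 levels counting the root), so the depth is the number of divisions: log_7(49) = 2

The recursion tree depth is log_7(49) = 2. At each level, the problem size is divided by 7, so it takes 2 divisions to reduce to a base case of size 1. The algorithm makes 7 recursive calls at each level.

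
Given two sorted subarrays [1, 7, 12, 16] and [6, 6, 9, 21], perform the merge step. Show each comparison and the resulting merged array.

Merging process:

Compare 1 vs 6: take 1 from left. Merged: [1]
Compare 7 vs 6: take 6 from right. Merged: [1, 6]
Compare 7 vs 6: take 6 from right. Merged: [1, 6, 6]
Compare 7 vs 9: take 7 from left. Merged: [1, 6, 6, 7]
Compare 12 vs 9: take 9 from right. Merged: [1, 6, 6, 7, 9]
Compare 12 vs 21: take 12 from left. Merged: [1, 6, 6, 7, 9, 12]
Compare 16 vs 21: take 16 from left. Merged: [1, 6, 6, 7, 9, 12, 16]
Append remaining from right: [21]. Merged: [1, 6, 6, 7, 9, 12, 16, 21]

Final merged array: [1, 6, 6, 7, 9, 12, 16, 21]
Total comparisons: 7

The merged array is [1, 6, 6, 7, 9, 12, 16, 21], requiring 7 comparisons. The merge step runs in O(n) time where n is the total number of elements.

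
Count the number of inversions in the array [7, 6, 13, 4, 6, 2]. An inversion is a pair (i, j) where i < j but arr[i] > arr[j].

Finding inversions in [7, 6, 13, 4, 6, 2]:

(0, 1): arr[0]=7 > arr[1]=6
(0, 3): arr[0]=7 > arr[3]=4
(0, 4): arr[0]=7 > arr[4]=6
(0, 5): arr[0]=7 > arr[5]=2
(1, 3): arr[1]=6 > arr[3]=4
(1, 5): arr[1]=6 > arr[5]=2
(2, 3): arr[2]=13 > arr[3]=4
(2, 4): arr[2]=13 > arr[4]=6
(2, 5): arr[2]=13 > arr[5]=2
(3, 5): arr[3]=4 > arr[5]=2
(4, 5): arr[4]=6 > arr[5]=2

Total inversions: 11

The array has 11 inversion(s): (0,1), (0,3), (0,4), (0,5), (1,3), (1,5), (2,3), (2,4), (2,5), (3,5), (4,5). Each pair (i,j) satisfies i < j and arr[i] > arr[j].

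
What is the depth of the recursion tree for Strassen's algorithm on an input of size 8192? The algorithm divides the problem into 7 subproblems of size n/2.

For divide and conquer with division factor 2:

Problem sizes at each level:
Level 0: 8192
Level 1: 4096
Level 2: 2048
Level 3: 1024
Level 4: 512
Level 5: 256
Level 6: 128
Level 7: 64
Level 8: 32
Level 9: 16
Level 10: 8
Level 11: 4
Level 12: 2
Level 13: 1

The root is level 0 and the size-1 base case is level 13 (the tree spans levels 0 through 13, i.e. 14 levels counting the root), so the depth is the number of divisions: log_2(8192) = 13

The recursion tree depth is log_2(8192) = 13. At each level, the problem size is divided by 2, so it takes 13 divisions to reduce to a base case of size 1. The algorithm makes 7 recursive calls at each level.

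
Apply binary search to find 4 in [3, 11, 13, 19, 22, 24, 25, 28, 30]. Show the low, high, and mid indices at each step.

Binary search for 4 in [3, 11, 13, 19, 22, 24, 25, 28, 30]:

lo=0, hi=8, mid=4, arr[mid]=22 -> 22 > 4, search left half
lo=0, hi=3, mid=1, arr[mid]=11 -> 11 > 4, search left half
lo=0, hi=0, mid=0, arr[mid]=3 -> 3 < 4, search right half
lo=1 > hi=0, target 4 not found

Binary search determines that 4 is not in the array after 3 comparisons. The search space was exhausted without finding the target.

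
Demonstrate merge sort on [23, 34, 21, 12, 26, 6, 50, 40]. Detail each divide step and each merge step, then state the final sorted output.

Merge sort trace:

Split: [23, 34, 21, 12, 26, 6, 50, 40] -> [23, 34, 21, 12] and [26, 6, 50, 40]
  Split: [23, 34, 21, 12] -> [23, 34] and [21, 12]
    Split: [23, 34] -> [23] and [34]
    Merge: [23] + [34] -> [23, 34]
    Split: [21, 12] -> [21] and [12]
    Merge: [21] + [12] -> [12, 21]
  Merge: [23, 34] + [12, 21] -> [12, 21, 23, 34]
  Split: [26, 6, 50, 40] -> [26, 6] and [50, 40]
    Split: [26, 6] -> [26] and [6]
    Merge: [26] + [6] -> [6, 26]
    Split: [50, 40] -> [50] and [40]
    Merge: [50] + [40] -> [40, 50]
  Merge: [6, 26] + [40, 50] -> [6, 26, 40, 50]
Merge: [12, 21, 23, 34] + [6, 26, 40, 50] -> [6, 12, 21, 23, 26, 34, 40, 50]

Final sorted array: [6, 12, 21, 23, 26, 34, 40, 50]

The merge sort proceeds by recursively splitting the array and merging sorted halves.
After all merges, the sorted array is [6, 12, 21, 23, 26, 34, 40, 50].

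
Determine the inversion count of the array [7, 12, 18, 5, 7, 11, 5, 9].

Finding inversions in [7, 12, 18, 5, 7, 11, 5, 9]:

(0, 3): arr[0]=7 > arr[3]=5
(0, 6): arr[0]=7 > arr[6]=5
(1, 3): arr[1]=12 > arr[3]=5
(1, 4): arr[1]=12 > arr[4]=7
(1, 5): arr[1]=12 > arr[5]=11
(1, 6): arr[1]=12 > arr[6]=5
(1, 7): arr[1]=12 > arr[7]=9
(2, 3): arr[2]=18 > arr[3]=5
(2, 4): arr[2]=18 > arr[4]=7
(2, 5): arr[2]=18 > arr[5]=11
(2, 6): arr[2]=18 > arr[6]=5
(2, 7): arr[2]=18 > arr[7]=9
(4, 6): arr[4]=7 > arr[6]=5
(5, 6): arr[5]=11 > arr[6]=5
(5, 7): arr[5]=11 > arr[7]=9

Total inversions: 15

The array has 15 inversion(s): (0,3), (0,6), (1,3), (1,4), (1,5), (1,6), (1,7), (2,3), (2,4), (2,5), (2,6), (2,7), (4,6), (5,6), (5,7). Each pair (i,j) satisfies i < j and arr[i] > arr[j].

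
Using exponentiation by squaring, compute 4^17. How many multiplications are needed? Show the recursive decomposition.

Computing 4^17 by squaring (build up from 4^1; each line after the first costs one multiplication):

4^1 = 4
4^2 = (4^1)^2 = 4^2 = 16
4^4 = (4^2)^2 = 16^2 = 256
4^8 = (4^4)^2 = 256^2 = 65536
4^16 = (4^8)^2 = 65536^2 = 4294967296
4^17 = 4 * 4^16 = 4 * 4294967296 = 17179869184

Result: 17179869184
Multiplications needed: 5 (5 lines after 4^1)

4^17 = 17179869184. Using exponentiation by squaring, this requires 5 multiplications. The key idea: if the exponent is even, square the half-power; if odd, multiply by the base once.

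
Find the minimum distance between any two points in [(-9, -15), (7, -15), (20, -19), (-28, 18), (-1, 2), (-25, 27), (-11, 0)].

Computing all pairwise distances among 7 points:

d((-9, -15), (7, -15)) = 16.0
d((-9, -15), (20, -19)) = 29.2746
d((-9, -15), (-28, 18)) = 38.0789
d((-9, -15), (-1, 2)) = 18.7883
d((-9, -15), (-25, 27)) = 44.9444
d((-9, -15), (-11, 0)) = 15.1327
d((7, -15), (20, -19)) = 13.6015
d((7, -15), (-28, 18)) = 48.1041
d((7, -15), (-1, 2)) = 18.7883
d((7, -15), (-25, 27)) = 52.8015
d((7, -15), (-11, 0)) = 23.4307
d((20, -19), (-28, 18)) = 60.6053
d((20, -19), (-1, 2)) = 29.6985
d((20, -19), (-25, 27)) = 64.3506
d((20, -19), (-11, 0)) = 36.3593
d((-28, 18), (-1, 2)) = 31.3847
d((-28, 18), (-25, 27)) = 9.4868 <-- minimum
d((-28, 18), (-11, 0)) = 24.7588
d((-1, 2), (-25, 27)) = 34.6554
d((-1, 2), (-11, 0)) = 10.198
d((-25, 27), (-11, 0)) = 30.4138

Closest pair: (-28, 18) and (-25, 27) with distance 9.4868

The closest pair is (-28, 18) and (-25, 27) with Euclidean distance 9.4868. For 7 points, brute-force pairwise comparison is shown above. For large n, the divide-and-conquer algorithm (sort by x, recurse on halves, check the dividing strip) achieves O(n log n).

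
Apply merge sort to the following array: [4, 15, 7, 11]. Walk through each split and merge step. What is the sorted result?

Merge sort trace:

Split: [4, 15, 7, 11] -> [4, 15] and [7, 11]
  Split: [4, 15] -> [4] and [15]
  Merge: [4] + [15] -> [4, 15]
  Split: [7, 11] -> [7] and [11]
  Merge: [7] + [11] -> [7, 11]
Merge: [4, 15] + [7, 11] -> [4, 7, 11, 15]

Final sorted array: [4, 7, 11, 15]

The merge sort proceeds by recursively splitting the array and merging sorted halves.
After all merges, the sorted array is [4, 7, 11, 15].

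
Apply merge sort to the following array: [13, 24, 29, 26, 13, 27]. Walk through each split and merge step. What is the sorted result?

Merge sort trace:

Split: [13, 24, 29, 26, 13, 27] -> [13, 24, 29] and [26, 13, 27]
  Split: [13, 24, 29] -> [13] and [24, 29]
    Split: [24, 29] -> [24] and [29]
    Merge: [24] + [29] -> [24, 29]
  Merge: [13] + [24, 29] -> [13, 24, 29]
  Split: [26, 13, 27] -> [26] and [13, 27]
    Split: [13, 27] -> [13] and [27]
    Merge: [13] + [27] -> [13, 27]
  Merge: [26] + [13, 27] -> [13, 26, 27]
Merge: [13, 24, 29] + [13, 26, 27] -> [13, 13, 24, 26, 27, 29]

Final sorted array: [13, 13, 24, 26, 27, 29]

The merge sort proceeds by recursively splitting the array and merging sorted halves.
After all merges, the sorted array is [13, 13, 24, 26, 27, 29].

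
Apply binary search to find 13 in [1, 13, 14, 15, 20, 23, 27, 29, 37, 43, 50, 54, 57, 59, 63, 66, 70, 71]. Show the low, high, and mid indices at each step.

Binary search for 13 in [1, 13, 14, 15, 20, 23, 27, 29, 37, 43, 50, 54, 57, 59, 63, 66, 70, 71]:

lo=0, hi=17, mid=8, arr[mid]=37 -> 37 > 13, search left half
lo=0, hi=7, mid=3, arr[mid]=15 -> 15 > 13, search left half
lo=0, hi=2, mid=1, arr[mid]=13 -> Found target at index 1!

Binary search finds 13 at index 1 after 3 comparisons. The search repeatedly halves the search space by comparing with the middle element.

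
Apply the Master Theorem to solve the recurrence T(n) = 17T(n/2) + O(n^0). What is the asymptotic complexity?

Master Theorem for T(n) = 17T(n/2) + O(n^0):

a = 17, b = 2, c = 0
log_b(a) = log_2(17) = 4.0875

Case 1: c = 0 < log_2(17) = 4.0875
T(n) = O(n^(log_2 17))

For T(n) = 17T(n/2) + O(n^0): log_2(17) = 4.0875. This is Case 1 of the Master Theorem (c < log_b(a), work dominated by leaves), giving O(n^(log_2 17)).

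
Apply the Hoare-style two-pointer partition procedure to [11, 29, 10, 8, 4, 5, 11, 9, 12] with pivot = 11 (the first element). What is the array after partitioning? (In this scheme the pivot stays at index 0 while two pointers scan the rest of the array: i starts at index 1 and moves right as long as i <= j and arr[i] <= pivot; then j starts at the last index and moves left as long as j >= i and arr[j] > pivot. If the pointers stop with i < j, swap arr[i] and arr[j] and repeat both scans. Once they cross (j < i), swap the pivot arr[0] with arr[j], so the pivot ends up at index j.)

Hoare-style two-pointer partition with pivot = 11:

Initial array: [11, 29, 10, 8, 4, 5, 11, 9, 12]

Pointers start at i = 1, j = 8.
i stops at index 1 (arr[1]=29 > 11), j stops at index 7 (arr[7]=9 <= 11): swap arr[1] and arr[7], array becomes [11, 9, 10, 8, 4, 5, 11, 29, 12]
i ends at 7, j ends at 6: the pointers have crossed (j < i), so scanning stops.

Swap pivot arr[0] with arr[6] to place pivot at position 6: [11, 9, 10, 8, 4, 5, 11, 29, 12]
Pivot position: 6

After partitioning with pivot 11, the array becomes [11, 9, 10, 8, 4, 5, 11, 29, 12]. The pivot is placed at index 6. All elements to the left of the pivot are <= 11, and all elements to the right are > 11.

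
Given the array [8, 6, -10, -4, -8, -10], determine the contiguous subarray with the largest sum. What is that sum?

Using Kadane's algorithm on [8, 6, -10, -4, -8, -10]:

Scanning through the array:
Position 1 (value 6): max_ending_here = 14, max_so_far = 14
Position 2 (value -10): max_ending_here = 4, max_so_far = 14
Position 3 (value -4): max_ending_here = 0, max_so_far = 14
Position 4 (value -8): max_ending_here = -8, max_so_far = 14
Position 5 (value -10): max_ending_here = -10, max_so_far = 14

Maximum subarray: [8, 6]
Maximum sum: 14

The maximum subarray is [8, 6] with sum 14. This subarray runs from index 0 to index 1.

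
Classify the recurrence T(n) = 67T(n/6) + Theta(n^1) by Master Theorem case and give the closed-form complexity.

Master Theorem for T(n) = 67T(n/6) + O(n^1):

a = 67, b = 6, c = 1
log_b(a) = log_6(67) = 2.3467

Case 1: c = 1 < log_6(67) = 2.3467
T(n) = O(n^(log_6 67))

For T(n) = 67T(n/6) + O(n^1): log_6(67) = 2.3467. This is Case 1 of the Master Theorem (c < log_b(a), work dominated by leaves), giving O(n^(log_6 67)).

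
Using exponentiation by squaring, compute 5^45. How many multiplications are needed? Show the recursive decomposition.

Computing 5^45 by squaring (build up from 5^1; each line after the first costs one multiplication):

5^1 = 5
5^2 = (5^1)^2 = 5^2 = 25
5^4 = (5^2)^2 = 25^2 = 625
5^5 = 5 * 5^4 = 5 * 625 = 3125
5^10 = (5^5)^2 = 3125^2 = 9765625
5^11 = 5 * 5^10 = 5 * 9765625 = 48828125
5^22 = (5^11)^2 = 48828125^2 = 2384185791015625
5^44 = (5^22)^2 = 2384185791015625^2 = 5684341886080801486968994140625
5^45 = 5 * 5^44 = 5 * 5684341886080801486968994140625 = 28421709430404007434844970703125

Result: 28421709430404007434844970703125
Multiplications needed: 8 (8 lines after 5^1)

5^45 = 28421709430404007434844970703125. Using exponentiation by squaring, this requires 8 multiplications. The key idea: if the exponent is even, square the half-power; if odd, multiply by the base once.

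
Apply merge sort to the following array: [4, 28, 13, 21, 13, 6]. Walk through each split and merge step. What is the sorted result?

Merge sort trace:

Split: [4, 28, 13, 21, 13, 6] -> [4, 28, 13] and [21, 13, 6]
  Split: [4, 28, 13] -> [4] and [28, 13]
    Split: [28, 13] -> [28] and [13]
    Merge: [28] + [13] -> [13, 28]
  Merge: [4] + [13, 28] -> [4, 13, 28]
  Split: [21, 13, 6] -> [21] and [13, 6]
    Split: [13, 6] -> [13] and [6]
    Merge: [13] + [6] -> [6, 13]
  Merge: [21] + [6, 13] -> [6, 13, 21]
Merge: [4, 13, 28] + [6, 13, 21] -> [4, 6, 13, 13, 21, 28]

Final sorted array: [4, 6, 13, 13, 21, 28]

The merge sort proceeds by recursively splitting the array and merging sorted halves.
After all merges, the sorted array is [4, 6, 13, 13, 21, 28].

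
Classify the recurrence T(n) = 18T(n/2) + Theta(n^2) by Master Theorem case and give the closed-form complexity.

Master Theorem for T(n) = 18T(n/2) + O(n^2):

a = 18, b = 2, c = 2
log_b(a) = log_2(18) = 4.1699

Case 1: c = 2 < log_2(18) = 4.1699
T(n) = O(n^(log_2 18))

For T(n) = 18T(n/2) + O(n^2): log_2(18) = 4.1699. This is Case 1 of the Master Theorem (c < log_b(a), work dominated by leaves), giving O(n^(log_2 18)).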